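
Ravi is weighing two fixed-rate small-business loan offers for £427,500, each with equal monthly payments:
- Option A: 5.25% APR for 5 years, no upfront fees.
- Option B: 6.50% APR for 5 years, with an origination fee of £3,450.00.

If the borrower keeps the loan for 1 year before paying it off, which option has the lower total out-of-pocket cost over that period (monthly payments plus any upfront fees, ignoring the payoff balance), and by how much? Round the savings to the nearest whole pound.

Option A: at 5.25% the monthly rate is 0.0043750, so the payment is 427,500 × 0.0043750 / (1 − 1.0043750^−60) = £8,116.51.
Option B: monthly rate = 6.5%/12 = 0.0054167; payment = 427,500 × 0.0054167 / (1 − (1+0.0054167)^−60) = £8,364.53.
Over 12 months: Option A costs 12 × £8,116.51 = £97,398.12; Option B costs 12 × £8,364.53 + £3,450.00 = £103,824.36.
Option A is cheaper by £103,824.36 − £97,398.12 = £6,426.24.

Option A by £6,426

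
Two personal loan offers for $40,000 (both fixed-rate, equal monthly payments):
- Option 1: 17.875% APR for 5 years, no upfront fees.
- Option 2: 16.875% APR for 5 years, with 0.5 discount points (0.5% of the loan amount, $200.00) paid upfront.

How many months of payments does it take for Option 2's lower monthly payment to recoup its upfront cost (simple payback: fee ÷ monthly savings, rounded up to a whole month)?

10 months

Option 1: monthly rate = 17.875%/12 = 0.0148958; payment = 40,000 × 0.0148958 / (1 − (1+0.0148958)^−60) = $1,013.02.
Option 2: at 16.875% the monthly rate is 0.0140625, so the payment is 40,000 × 0.0140625 / (1 − 1.0140625^−60) = $991.42.
Monthly savings = $1,013.02 − $991.42 = $21.60.
Break-even = $200.00 / $21.60 = 9.26 → 10 months.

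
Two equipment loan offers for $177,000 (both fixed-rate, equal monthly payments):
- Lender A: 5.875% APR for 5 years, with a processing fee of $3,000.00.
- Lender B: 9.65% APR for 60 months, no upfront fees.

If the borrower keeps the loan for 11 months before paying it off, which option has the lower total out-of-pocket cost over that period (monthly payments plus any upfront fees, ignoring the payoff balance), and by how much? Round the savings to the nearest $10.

Lender A by $510

Lender A: monthly rate = 5.875%/12 = 0.0048958; payment = 177,000 × 0.0048958 / (1 − (1+0.0048958)^−60) = $3,411.63.
Lender B: monthly rate = 9.65%/12 = 0.0080417; payment = 177,000 × 0.0080417 / (1 − (1+0.0080417)^−60) = $3,730.32.
Over 11 months: Lender A costs 11 × $3,411.63 + $3,000.00 = $40,527.93; Lender B costs 11 × $3,730.32 = $41,033.52.
Lender A is cheaper by $41,033.52 − $40,527.93 = $505.59.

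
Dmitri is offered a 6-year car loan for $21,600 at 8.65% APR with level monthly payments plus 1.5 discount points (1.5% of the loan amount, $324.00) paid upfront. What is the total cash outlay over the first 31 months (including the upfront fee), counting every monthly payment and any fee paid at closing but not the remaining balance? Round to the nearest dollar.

Monthly rate = 8.65%/12 = 0.0072083; payment = 21,600 × 0.0072083 / (1 − (1+0.0072083)^−72) = $385.61.
Total outlay = 31 × $385.61 + $324.00 = $12,277.91.

$12,278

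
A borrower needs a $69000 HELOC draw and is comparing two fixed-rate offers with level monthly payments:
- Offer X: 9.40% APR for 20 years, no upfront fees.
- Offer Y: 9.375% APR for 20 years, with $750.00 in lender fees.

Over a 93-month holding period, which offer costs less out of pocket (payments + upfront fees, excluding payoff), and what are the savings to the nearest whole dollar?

Offer X by $646

Offer X: monthly rate = 9.4%/12 = 0.0078333; payment = 69,000 × 0.0078333 / (1 − (1+0.0078333)^−240) = $638.67.
Offer Y: monthly rate = 9.375%/12 = 0.0078125; payment = 69,000 × 0.0078125 / (1 − (1+0.0078125)^−240) = $637.55.
Over 93 months: Offer X costs 93 × $638.67 = $59,396.31; Offer Y costs 93 × $637.55 + $750.00 = $60,042.15.
Offer X is cheaper by $60,042.15 − $59,396.31 = $645.84.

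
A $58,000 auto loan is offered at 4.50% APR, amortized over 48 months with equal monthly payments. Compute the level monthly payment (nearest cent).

Monthly rate = 4.5%/12 = 0.0037500; payment = 58,000 × 0.0037500 / (1 − (1+0.0037500)^−48) = $1,322.60.

$1,322.60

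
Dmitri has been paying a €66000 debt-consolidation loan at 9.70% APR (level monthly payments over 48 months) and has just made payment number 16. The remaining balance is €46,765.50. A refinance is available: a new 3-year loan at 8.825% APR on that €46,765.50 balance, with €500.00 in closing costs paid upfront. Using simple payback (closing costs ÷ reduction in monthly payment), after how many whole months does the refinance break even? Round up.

3 months

Current payment = 66,000 × 9.7%/12 / (1 − (1+0.0080833)^−48) = €1,664.44.
Refinanced payment = 46,765.50 × 0.0073542 / (1 − (1+0.0073542)^−36) = €1,483.32.
Monthly savings = €1,664.44 − €1,483.32 = €181.12.
Break-even = €500.00 / €181.12 = 2.76 → 3 months.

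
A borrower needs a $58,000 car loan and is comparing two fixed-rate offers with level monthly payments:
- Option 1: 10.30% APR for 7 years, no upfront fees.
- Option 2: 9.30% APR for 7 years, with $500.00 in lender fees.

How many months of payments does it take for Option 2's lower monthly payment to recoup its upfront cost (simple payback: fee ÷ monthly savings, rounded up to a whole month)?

17 months

Option 1: at 10.30% the monthly rate is 0.0085833, so the payment is 58,000 × 0.0085833 / (1 − 1.0085833^−84) = $971.88.
Option 2: at 9.30% the monthly rate is 0.0077500, so the payment is 58,000 × 0.0077500 / (1 − 1.0077500^−84) = $942.02.
Monthly savings = $971.88 − $942.02 = $29.86.
Break-even = $500.00 / $29.86 = 16.74 → 17 months.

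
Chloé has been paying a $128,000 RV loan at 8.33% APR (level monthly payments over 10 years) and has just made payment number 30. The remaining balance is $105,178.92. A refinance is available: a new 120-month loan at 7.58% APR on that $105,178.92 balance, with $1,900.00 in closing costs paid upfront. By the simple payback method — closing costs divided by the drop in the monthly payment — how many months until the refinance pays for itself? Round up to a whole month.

Current payment = 128,000 × 8.33%/12 / (1 − (1+0.0069417)^−120) = $1,575.40.
Refinanced payment = 105,178.92 × 0.0063167 / (1 − (1+0.0063167)^−120) = $1,252.89.
Monthly savings = $1,575.40 − $1,252.89 = $322.51.
Break-even = $1,900.00 / $322.51 = 5.89 → 6 months.

6 months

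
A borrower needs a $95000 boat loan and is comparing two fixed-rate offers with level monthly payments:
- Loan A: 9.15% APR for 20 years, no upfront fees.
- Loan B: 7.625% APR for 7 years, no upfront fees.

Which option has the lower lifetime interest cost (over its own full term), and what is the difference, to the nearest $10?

Loan B by $84,450

Loan A: at 9.15% the monthly rate is 0.0076250, so the payment is 95,000 × 0.0076250 / (1 − 1.0076250^−240) = $863.93.
Total interest on Loan A = 240 × $863.93 − $95,000 = $112,343.20.
Loan B: at 7.625% the monthly rate is 0.0063542, so the payment is 95,000 × 0.0063542 / (1 − 1.0063542^−84) = $1,463.00.
Total interest on Loan B = 84 × $1,463.00 − $95,000 = $27,892.00.
Loan B is lower by $84,451.20.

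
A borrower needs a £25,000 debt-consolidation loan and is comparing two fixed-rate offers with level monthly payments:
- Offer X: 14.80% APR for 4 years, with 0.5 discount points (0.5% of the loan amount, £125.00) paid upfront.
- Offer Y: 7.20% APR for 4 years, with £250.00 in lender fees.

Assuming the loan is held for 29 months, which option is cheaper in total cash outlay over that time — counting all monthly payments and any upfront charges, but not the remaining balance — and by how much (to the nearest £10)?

Offer Y by £2,550

Offer X: monthly rate = 14.8%/12 = 0.0123333; payment = 25,000 × 0.0123333 / (1 − (1+0.0123333)^−48) = £693.24.
Offer Y: monthly rate = 7.2%/12 = 0.0060000; payment = 25,000 × 0.0060000 / (1 − (1+0.0060000)^−48) = £600.98.
Over 29 months: Offer X costs 29 × £693.24 + £125.00 = £20,228.96; Offer Y costs 29 × £600.98 + £250.00 = £17,678.42.
Offer Y is cheaper by £20,228.96 − £17,678.42 = £2,550.54.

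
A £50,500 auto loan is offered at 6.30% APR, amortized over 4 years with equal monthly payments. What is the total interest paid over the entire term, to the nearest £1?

Monthly rate = 6.3%/12 = 0.0052500; payment = 50,500 × 0.0052500 / (1 − (1+0.0052500)^−48) = £1,192.95.
Total paid = 48 × £1,192.95 = £57,261.60; interest = £57,261.60 − £50,500 = £6,761.60.

£6,762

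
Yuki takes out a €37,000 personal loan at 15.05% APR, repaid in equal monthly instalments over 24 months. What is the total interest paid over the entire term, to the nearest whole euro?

€6,077

At 15.05% the monthly rate is 0.0125417, so the payment is 37,000 × 0.0125417 / (1 − 1.0125417^−24) = €1,794.89.
Total paid = 24 × €1,794.89 = €43,077.36; interest = €43,077.36 − €37,000 = €6,077.36.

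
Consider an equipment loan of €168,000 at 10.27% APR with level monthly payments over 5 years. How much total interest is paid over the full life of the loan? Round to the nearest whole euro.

At 10.27% the monthly rate is 0.0085583, so the payment is 168,000 × 0.0085583 / (1 − 1.0085583^−60) = €3,591.86.
Total paid = 60 × €3,591.86 = €215,511.60; interest = €215,511.60 − €168,000 = €47,511.60.

€47,512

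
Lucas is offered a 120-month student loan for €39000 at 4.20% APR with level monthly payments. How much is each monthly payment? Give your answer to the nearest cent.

€398.57

At 4.20% the monthly rate is 0.0035000, so the payment is 39,000 × 0.0035000 / (1 − 1.0035000^−120) = €398.57.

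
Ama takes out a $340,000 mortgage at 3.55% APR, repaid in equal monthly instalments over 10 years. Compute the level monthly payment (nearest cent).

Monthly rate = 3.55%/12 = 0.0029583; payment = 340,000 × 0.0029583 / (1 − (1+0.0029583)^−120) = $3,370.09.

$3,370.09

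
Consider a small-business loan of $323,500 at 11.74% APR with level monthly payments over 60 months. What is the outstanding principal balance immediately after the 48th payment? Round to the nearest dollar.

With monthly rate i = 11.74%/12 = 0.0097833, the balance after k of n payments is P · [(1+i)^n − (1+i)^k] / [(1+i)^n − 1].
(1+0.0097833)^60 = 1.79346084 and (1+0.0097833)^48 = 1.59570835, so the balance is 323,500 × (1.79346084 − 1.59570835) / (1.79346084 − 1) = $80,625.19.

$80,625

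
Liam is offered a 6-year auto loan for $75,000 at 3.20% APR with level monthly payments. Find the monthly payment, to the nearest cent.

$1,146.25

At 3.20% the monthly rate is 0.0026667, so the payment is 75,000 × 0.0026667 / (1 − 1.0026667^−72) = $1,146.25.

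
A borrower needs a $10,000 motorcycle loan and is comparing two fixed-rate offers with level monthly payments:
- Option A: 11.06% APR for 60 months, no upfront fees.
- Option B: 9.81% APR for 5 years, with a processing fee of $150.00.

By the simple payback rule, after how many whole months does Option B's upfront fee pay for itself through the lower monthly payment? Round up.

Option A: monthly rate = 11.06%/12 = 0.0092167; payment = 10,000 × 0.0092167 / (1 − (1+0.0092167)^−60) = $217.72.
Option B: monthly rate = 9.81%/12 = 0.0081750; payment = 10,000 × 0.0081750 / (1 − (1+0.0081750)^−60) = $211.54.
Monthly savings = $217.72 − $211.54 = $6.18.
Break-even = $150.00 / $6.18 = 24.27 → 25 months.

25 months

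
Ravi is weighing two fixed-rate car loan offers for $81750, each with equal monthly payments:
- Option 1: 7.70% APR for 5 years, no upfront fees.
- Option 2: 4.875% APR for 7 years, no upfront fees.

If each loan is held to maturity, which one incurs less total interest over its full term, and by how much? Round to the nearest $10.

Option 1: at 7.70% the monthly rate is 0.0064167, so the payment is 81,750 × 0.0064167 / (1 − 1.0064167^−60) = $1,645.88.
Total interest on Option 1 = 60 × $1,645.88 − $81,750 = $17,002.80.
Option 2: at 4.875% the monthly rate is 0.0040625, so the payment is 81,750 × 0.0040625 / (1 − 1.0040625^−84) = $1,150.65.
Total interest on Option 2 = 84 × $1,150.65 − $81,750 = $14,904.60.
Option 2 is lower by $2,098.20.

Option 2 by $2,100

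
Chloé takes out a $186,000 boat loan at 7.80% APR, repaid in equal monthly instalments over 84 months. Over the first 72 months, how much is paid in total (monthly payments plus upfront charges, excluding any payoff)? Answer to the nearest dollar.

$207,399

Monthly rate = 7.8%/12 = 0.0065000; payment = 186,000 × 0.0065000 / (1 − (1+0.0065000)^−84) = $2,880.54.
Total outlay = 72 × $2,880.54 = $207,398.88.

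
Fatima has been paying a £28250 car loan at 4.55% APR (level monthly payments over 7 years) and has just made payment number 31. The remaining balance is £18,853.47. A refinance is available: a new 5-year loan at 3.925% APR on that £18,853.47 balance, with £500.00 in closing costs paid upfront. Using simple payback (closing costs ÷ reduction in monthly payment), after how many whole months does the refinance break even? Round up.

Current payment = 28,250 × 4.55%/12 / (1 − (1+0.0037917)^−84) = £393.34.
Refinanced payment = 18,853.47 × 0.0032708 / (1 − (1+0.0032708)^−60) = £346.58.
Monthly savings = £393.34 − £346.58 = £46.76.
Break-even = £500.00 / £46.76 = 10.69 → 11 months.

11 months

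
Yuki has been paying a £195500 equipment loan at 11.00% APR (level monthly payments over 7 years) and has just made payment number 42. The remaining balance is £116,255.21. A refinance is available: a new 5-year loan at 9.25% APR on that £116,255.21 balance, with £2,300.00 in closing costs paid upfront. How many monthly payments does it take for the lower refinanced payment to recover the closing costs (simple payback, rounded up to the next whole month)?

3 months

Current payment = 195,500 × 11%/12 / (1 − (1+0.0091667)^−84) = £3,347.44.
Refinanced payment = 116,255.21 × 0.0077083 / (1 − (1+0.0077083)^−60) = £2,427.40.
Monthly savings = £3,347.44 − £2,427.40 = £920.04.
Break-even = £2,300.00 / £920.04 = 2.50 → 3 months.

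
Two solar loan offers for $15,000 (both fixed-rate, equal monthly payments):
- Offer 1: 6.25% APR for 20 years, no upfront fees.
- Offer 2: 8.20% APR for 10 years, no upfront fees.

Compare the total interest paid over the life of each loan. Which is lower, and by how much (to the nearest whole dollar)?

Offer 1: monthly rate = 6.25%/12 = 0.0052083; payment = 15,000 × 0.0052083 / (1 − (1+0.0052083)^−240) = $109.64.
Total interest on Offer 1 = 240 × $109.64 − $15,000 = $11,313.60.
Offer 2: monthly rate = 8.2%/12 = 0.0068333; payment = 15,000 × 0.0068333 / (1 − (1+0.0068333)^−120) = $183.58.
Total interest on Offer 2 = 120 × $183.58 − $15,000 = $7,029.60.
Offer 2 is lower by $4,284.00.

Offer 2 by $4,284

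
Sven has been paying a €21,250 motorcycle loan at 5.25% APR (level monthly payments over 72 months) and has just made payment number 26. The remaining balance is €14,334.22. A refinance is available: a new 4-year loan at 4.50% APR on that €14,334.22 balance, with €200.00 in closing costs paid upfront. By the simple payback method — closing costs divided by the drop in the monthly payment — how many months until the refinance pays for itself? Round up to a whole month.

12 months

Current payment = 21,250 × 5.25%/12 / (1 − (1+0.0043750)^−72) = €344.70.
Refinanced payment = 14,334.22 × 0.0037500 / (1 − (1+0.0037500)^−48) = €326.87.
Monthly savings = €344.70 − €326.87 = €17.83.
Break-even = €200.00 / €17.83 = 11.22 → 12 months.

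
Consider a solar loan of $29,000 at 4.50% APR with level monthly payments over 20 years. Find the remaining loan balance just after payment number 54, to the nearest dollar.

$24,537

With monthly rate i = 4.5%/12 = 0.0037500, the balance after k of n payments is P · [(1+i)^n − (1+i)^k] / [(1+i)^n − 1].
(1+0.0037500)^240 = 2.45546636 and (1+0.0037500)^54 = 1.22399642, so the balance is 29,000 × (2.45546636 − 1.22399642) / (2.45546636 − 1) = $24,536.90.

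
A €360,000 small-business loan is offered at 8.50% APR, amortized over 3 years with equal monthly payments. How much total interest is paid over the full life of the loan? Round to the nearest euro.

Monthly rate = 8.5%/12 = 0.0070833; payment = 360,000 × 0.0070833 / (1 − (1+0.0070833)^−36) = €11,364.31.
Total paid = 36 × €11,364.31 = €409,115.16; interest = €409,115.16 − €360,000 = €49,115.16.

€49,115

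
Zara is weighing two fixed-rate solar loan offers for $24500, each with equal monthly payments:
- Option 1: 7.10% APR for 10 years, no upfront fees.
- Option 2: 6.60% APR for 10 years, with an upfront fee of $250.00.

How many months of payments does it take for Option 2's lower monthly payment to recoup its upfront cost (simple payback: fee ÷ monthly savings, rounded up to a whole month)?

Option 1: at 7.10% the monthly rate is 0.0059167, so the payment is 24,500 × 0.0059167 / (1 − 1.0059167^−120) = $285.73.
Option 2: at 6.60% the monthly rate is 0.0055000, so the payment is 24,500 × 0.0055000 / (1 − 1.0055000^−120) = $279.44.
Monthly savings = $285.73 − $279.44 = $6.29.
Break-even = $250.00 / $6.29 = 39.75 → 40 months.

40 months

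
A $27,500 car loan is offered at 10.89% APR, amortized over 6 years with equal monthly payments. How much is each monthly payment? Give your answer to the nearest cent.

Monthly rate = 10.89%/12 = 0.0090750; payment = 27,500 × 0.0090750 / (1 − (1+0.0090750)^−72) = $521.89.

$521.89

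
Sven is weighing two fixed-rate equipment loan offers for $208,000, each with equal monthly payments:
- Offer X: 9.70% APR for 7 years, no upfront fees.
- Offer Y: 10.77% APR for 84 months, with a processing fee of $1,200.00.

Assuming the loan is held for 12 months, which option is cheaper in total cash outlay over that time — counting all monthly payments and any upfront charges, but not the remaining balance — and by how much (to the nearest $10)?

Offer X by $2,590

Offer X: monthly rate = 9.7%/12 = 0.0080833; payment = 208,000 × 0.0080833 / (1 − (1+0.0080833)^−84) = $3,420.89.
Offer Y: monthly rate = 10.77%/12 = 0.0089750; payment = 208,000 × 0.0089750 / (1 − (1+0.0089750)^−84) = $3,536.36.
Over 12 months: Offer X costs 12 × $3,420.89 = $41,050.68; Offer Y costs 12 × $3,536.36 + $1,200.00 = $43,636.32.
Offer X is cheaper by $43,636.32 − $41,050.68 = $2,585.64.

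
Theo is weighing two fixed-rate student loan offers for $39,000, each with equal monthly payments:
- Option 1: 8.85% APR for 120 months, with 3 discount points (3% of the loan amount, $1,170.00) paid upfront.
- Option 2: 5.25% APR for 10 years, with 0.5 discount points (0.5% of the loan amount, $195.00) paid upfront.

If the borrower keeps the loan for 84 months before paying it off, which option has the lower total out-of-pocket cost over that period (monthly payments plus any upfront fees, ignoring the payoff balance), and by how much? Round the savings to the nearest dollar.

Option 1: monthly rate = 8.85%/12 = 0.0073750; payment = 39,000 × 0.0073750 / (1 − (1+0.0073750)^−120) = $490.88.
Option 2: monthly rate = 5.25%/12 = 0.0043750; payment = 39,000 × 0.0043750 / (1 − (1+0.0043750)^−120) = $418.44.
Over 84 months: Option 1 costs 84 × $490.88 + $1,170.00 = $42,403.92; Option 2 costs 84 × $418.44 + $195.00 = $35,343.96.
Option 2 is cheaper by $42,403.92 − $35,343.96 = $7,059.96.

Option 2 by $7,060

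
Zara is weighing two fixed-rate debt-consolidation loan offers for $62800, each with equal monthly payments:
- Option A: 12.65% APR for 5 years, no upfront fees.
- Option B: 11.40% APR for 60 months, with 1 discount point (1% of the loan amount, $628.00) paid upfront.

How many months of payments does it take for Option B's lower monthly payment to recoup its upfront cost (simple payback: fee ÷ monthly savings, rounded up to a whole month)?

Option A: monthly rate = 12.65%/12 = 0.0105417; payment = 62,800 × 0.0105417 / (1 − (1+0.0105417)^−60) = $1,417.67.
Option B: at 11.40% the monthly rate is 0.0095000, so the payment is 62,800 × 0.0095000 / (1 − 1.0095000^−60) = $1,377.99.
Monthly savings = $1,417.67 − $1,377.99 = $39.68.
Break-even = $628.00 / $39.68 = 15.83 → 16 months.

16 months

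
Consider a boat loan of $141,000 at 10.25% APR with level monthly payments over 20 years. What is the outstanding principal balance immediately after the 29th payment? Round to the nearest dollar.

$135,113

With monthly rate i = 10.25%/12 = 0.0085417, the balance after k of n payments is P · [(1+i)^n − (1+i)^k] / [(1+i)^n − 1].
(1+0.0085417)^240 = 7.70056983 and (1+0.0085417)^29 = 1.27973932, so the balance is 141,000 × (7.70056983 − 1.27973932) / (7.70056983 − 1) = $135,113.45.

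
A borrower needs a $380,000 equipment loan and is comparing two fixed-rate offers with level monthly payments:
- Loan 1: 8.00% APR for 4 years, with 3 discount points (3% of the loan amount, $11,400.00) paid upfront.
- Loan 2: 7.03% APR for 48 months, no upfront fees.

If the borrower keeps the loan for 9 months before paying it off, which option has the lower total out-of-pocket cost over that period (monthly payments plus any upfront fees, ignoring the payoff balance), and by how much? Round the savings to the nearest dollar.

Loan 2 by $12,948

Loan 1: at 8.00% the monthly rate is 0.0066667, so the payment is 380,000 × 0.0066667 / (1 − 1.0066667^−48) = $9,276.91.
Loan 2: at 7.03% the monthly rate is 0.0058583, so the payment is 380,000 × 0.0058583 / (1 − 1.0058583^−48) = $9,104.86.
Over 9 months: Loan 1 costs 9 × $9,276.91 + $11,400.00 = $94,892.19; Loan 2 costs 9 × $9,104.86 = $81,943.74.
Loan 2 is cheaper by $94,892.19 − $81,943.74 = $12,948.45.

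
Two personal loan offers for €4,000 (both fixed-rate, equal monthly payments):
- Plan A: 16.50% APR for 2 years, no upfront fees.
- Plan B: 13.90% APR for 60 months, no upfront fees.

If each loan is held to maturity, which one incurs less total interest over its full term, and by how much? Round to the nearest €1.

Plan A: at 16.50% the monthly rate is 0.0137500, so the payment is 4,000 × 0.0137500 / (1 − 1.0137500^−24) = €196.81.
Total interest on Plan A = 24 × €196.81 − €4,000 = €723.44.
Plan B: at 13.90% the monthly rate is 0.0115833, so the payment is 4,000 × 0.0115833 / (1 − 1.0115833^−60) = €92.87.
Total interest on Plan B = 60 × €92.87 − €4,000 = €1,572.20.
Plan A is lower by €848.76.

Plan A by €849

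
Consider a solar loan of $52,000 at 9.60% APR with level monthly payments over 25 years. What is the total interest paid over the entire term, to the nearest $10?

$85,380

At 9.60% the monthly rate is 0.0080000, so the payment is 52,000 × 0.0080000 / (1 − 1.0080000^−300) = $457.94.
Total paid = 300 × $457.94 = $137,382.00; interest = $137,382.00 − $52,000 = $85,382.00.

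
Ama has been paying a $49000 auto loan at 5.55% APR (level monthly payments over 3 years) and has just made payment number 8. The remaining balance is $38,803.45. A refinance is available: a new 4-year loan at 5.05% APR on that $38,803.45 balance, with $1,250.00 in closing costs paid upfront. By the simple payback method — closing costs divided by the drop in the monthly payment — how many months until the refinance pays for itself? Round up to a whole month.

3 months

Current payment = 49,000 × 5.55%/12 / (1 − (1+0.0046250)^−36) = $1,480.70.
Refinanced payment = 38,803.45 × 0.0042083 / (1 − (1+0.0042083)^−48) = $894.50.
Monthly savings = $1,480.70 − $894.50 = $586.20.
Break-even = $1,250.00 / $586.20 = 2.13 → 3 months.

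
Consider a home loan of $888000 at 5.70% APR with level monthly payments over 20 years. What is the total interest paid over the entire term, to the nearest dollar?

$602,203

At 5.70% the monthly rate is 0.0047500, so the payment is 888,000 × 0.0047500 / (1 − 1.0047500^−240) = $6,209.18.
Total paid = 240 × $6,209.18 = $1,490,203.20; interest = $1,490,203.20 − $888,000 = $602,203.20.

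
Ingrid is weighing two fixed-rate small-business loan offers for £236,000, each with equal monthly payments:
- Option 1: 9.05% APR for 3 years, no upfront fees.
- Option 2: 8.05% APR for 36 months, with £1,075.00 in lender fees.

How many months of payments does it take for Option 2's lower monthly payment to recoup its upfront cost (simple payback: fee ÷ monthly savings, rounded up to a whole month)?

Option 1: monthly rate = 9.05%/12 = 0.0075417; payment = 236,000 × 0.0075417 / (1 − (1+0.0075417)^−36) = £7,510.23.
Option 2: at 8.05% the monthly rate is 0.0067083, so the payment is 236,000 × 0.0067083 / (1 − 1.0067083^−36) = £7,400.83.
Monthly savings = £7,510.23 − £7,400.83 = £109.40.
Break-even = £1,075.00 / £109.40 = 9.83 → 10 months.

10 months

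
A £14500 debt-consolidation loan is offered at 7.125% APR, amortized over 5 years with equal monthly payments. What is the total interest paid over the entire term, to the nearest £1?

At 7.125% the monthly rate is 0.0059375, so the payment is 14,500 × 0.0059375 / (1 − 1.0059375^−60) = £287.97.
Total paid = 60 × £287.97 = £17,278.20; interest = £17,278.20 − £14,500 = £2,778.20.

£2,778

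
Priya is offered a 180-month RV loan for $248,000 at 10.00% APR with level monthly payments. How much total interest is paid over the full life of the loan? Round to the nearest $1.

Monthly rate = 10%/12 = 0.0083333; payment = 248,000 × 0.0083333 / (1 − (1+0.0083333)^−180) = $2,665.02.
Total paid = 180 × $2,665.02 = $479,703.60; interest = $479,703.60 − $248,000 = $231,703.60.

$231,704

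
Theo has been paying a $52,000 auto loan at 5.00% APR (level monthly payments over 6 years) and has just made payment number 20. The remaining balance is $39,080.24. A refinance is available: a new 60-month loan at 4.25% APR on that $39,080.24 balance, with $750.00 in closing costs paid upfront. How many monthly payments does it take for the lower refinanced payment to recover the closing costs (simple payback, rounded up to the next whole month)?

7 months

Current payment = 52,000 × 5%/12 / (1 − (1+0.0041667)^−72) = $837.46.
Refinanced payment = 39,080.24 × 0.0035417 / (1 − (1+0.0035417)^−60) = $724.14.
Monthly savings = $837.46 − $724.14 = $113.32.
Break-even = $750.00 / $113.32 = 6.62 → 7 months.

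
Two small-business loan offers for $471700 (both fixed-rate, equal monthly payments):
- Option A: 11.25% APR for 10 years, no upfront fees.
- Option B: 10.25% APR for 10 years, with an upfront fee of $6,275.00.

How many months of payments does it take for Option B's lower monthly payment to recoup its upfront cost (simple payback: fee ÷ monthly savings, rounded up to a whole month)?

24 months

Option A: at 11.25% the monthly rate is 0.0093750, so the payment is 471,700 × 0.0093750 / (1 − 1.0093750^−120) = $6,564.60.
Option B: monthly rate = 10.25%/12 = 0.0085417; payment = 471,700 × 0.0085417 / (1 − (1+0.0085417)^−120) = $6,299.03.
Monthly savings = $6,564.60 − $6,299.03 = $265.57.
Break-even = $6,275.00 / $265.57 = 23.63 → 24 months.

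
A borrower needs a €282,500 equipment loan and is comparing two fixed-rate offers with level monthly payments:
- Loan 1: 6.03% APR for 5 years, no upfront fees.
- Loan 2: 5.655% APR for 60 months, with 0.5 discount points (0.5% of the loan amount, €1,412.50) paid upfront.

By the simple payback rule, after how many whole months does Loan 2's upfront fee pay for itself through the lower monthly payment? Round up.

Loan 1: at 6.03% the monthly rate is 0.0050250, so the payment is 282,500 × 0.0050250 / (1 − 1.0050250^−60) = €5,465.46.
Loan 2: at 5.655% the monthly rate is 0.0047125, so the payment is 282,500 × 0.0047125 / (1 − 1.0047125^−60) = €5,416.31.
Monthly savings = €5,465.46 − €5,416.31 = €49.15.
Break-even = €1,412.50 / €49.15 = 28.74 → 29 months.

29 months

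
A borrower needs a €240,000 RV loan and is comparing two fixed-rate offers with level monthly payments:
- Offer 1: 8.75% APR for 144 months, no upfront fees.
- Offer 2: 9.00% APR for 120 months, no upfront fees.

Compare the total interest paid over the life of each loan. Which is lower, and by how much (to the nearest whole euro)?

Offer 1: monthly rate = 8.75%/12 = 0.0072917; payment = 240,000 × 0.0072917 / (1 − (1+0.0072917)^−144) = €2,697.59.
Total interest on Offer 1 = 144 × €2,697.59 − €240,000 = €148,452.96.
Offer 2: monthly rate = 9%/12 = 0.0075000; payment = 240,000 × 0.0075000 / (1 − (1+0.0075000)^−120) = €3,040.22.
Total interest on Offer 2 = 120 × €3,040.22 − €240,000 = €124,826.40.
Offer 2 is lower by €23,626.56.

Offer 2 by €23,627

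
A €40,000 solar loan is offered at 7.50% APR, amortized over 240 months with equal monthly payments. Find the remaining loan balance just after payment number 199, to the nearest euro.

With monthly rate i = 7.5%/12 = 0.0062500, the balance after k of n payments is P · [(1+i)^n − (1+i)^k] / [(1+i)^n − 1].
(1+0.0062500)^240 = 4.46081703 and (1+0.0062500)^199 = 3.45519674, so the balance is 40,000 × (4.46081703 − 3.45519674) / (4.46081703 − 1) = €11,622.92.

€11,623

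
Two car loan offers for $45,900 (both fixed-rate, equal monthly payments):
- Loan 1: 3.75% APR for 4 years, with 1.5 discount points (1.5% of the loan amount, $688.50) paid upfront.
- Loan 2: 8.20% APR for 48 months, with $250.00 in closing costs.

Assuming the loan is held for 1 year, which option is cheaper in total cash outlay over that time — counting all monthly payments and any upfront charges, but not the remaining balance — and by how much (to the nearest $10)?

Loan 1 by $680

Loan 1: at 3.75% the monthly rate is 0.0031250, so the payment is 45,900 × 0.0031250 / (1 − 1.0031250^−48) = $1,031.25.
Loan 2: monthly rate = 8.2%/12 = 0.0068333; payment = 45,900 × 0.0068333 / (1 − (1+0.0068333)^−48) = $1,124.87.
Over 12 months: Loan 1 costs 12 × $1,031.25 + $688.50 = $13,063.50; Loan 2 costs 12 × $1,124.87 + $250.00 = $13,748.44.
Loan 1 is cheaper by $13,748.44 − $13,063.50 = $684.94.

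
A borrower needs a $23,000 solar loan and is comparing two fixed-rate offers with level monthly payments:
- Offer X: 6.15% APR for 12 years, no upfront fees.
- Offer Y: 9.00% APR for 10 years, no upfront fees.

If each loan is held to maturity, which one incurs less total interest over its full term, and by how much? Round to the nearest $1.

Offer X by $2,385

Offer X: at 6.15% the monthly rate is 0.0051250, so the payment is 23,000 × 0.0051250 / (1 − 1.0051250^−144) = $226.23.
Total interest on Offer X = 144 × $226.23 − $23,000 = $9,577.12.
Offer Y: at 9.00% the monthly rate is 0.0075000, so the payment is 23,000 × 0.0075000 / (1 − 1.0075000^−120) = $291.35.
Total interest on Offer Y = 120 × $291.35 − $23,000 = $11,962.00.
Offer X is lower by $2,384.88.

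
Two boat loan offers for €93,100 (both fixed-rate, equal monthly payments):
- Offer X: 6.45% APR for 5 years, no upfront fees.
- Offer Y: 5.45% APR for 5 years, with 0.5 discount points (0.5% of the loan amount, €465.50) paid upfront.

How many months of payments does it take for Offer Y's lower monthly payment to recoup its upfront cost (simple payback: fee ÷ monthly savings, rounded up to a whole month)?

Offer X: at 6.45% the monthly rate is 0.0053750, so the payment is 93,100 × 0.0053750 / (1 − 1.0053750^−60) = €1,819.43.
Offer Y: at 5.45% the monthly rate is 0.0045417, so the payment is 93,100 × 0.0045417 / (1 − 1.0045417^−60) = €1,776.17.
Monthly savings = €1,819.43 − €1,776.17 = €43.26.
Break-even = €465.50 / €43.26 = 10.76 → 11 months.

11 months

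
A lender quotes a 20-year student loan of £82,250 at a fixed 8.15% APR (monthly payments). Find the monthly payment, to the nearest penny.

At 8.15% the monthly rate is 0.0067917, so the payment is 82,250 × 0.0067917 / (1 − 1.0067917^−240) = £695.67.

£695.67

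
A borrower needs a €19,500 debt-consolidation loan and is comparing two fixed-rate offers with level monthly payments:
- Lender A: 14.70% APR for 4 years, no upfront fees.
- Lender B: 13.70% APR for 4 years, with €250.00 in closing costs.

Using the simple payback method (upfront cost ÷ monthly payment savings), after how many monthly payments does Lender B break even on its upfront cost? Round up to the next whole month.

26 months

Lender A: monthly rate = 14.7%/12 = 0.0122500; payment = 19,500 × 0.0122500 / (1 − (1+0.0122500)^−48) = €539.74.
Lender B: monthly rate = 13.7%/12 = 0.0114167; payment = 19,500 × 0.0114167 / (1 − (1+0.0114167)^−48) = €529.94.
Monthly savings = €539.74 − €529.94 = €9.80.
Break-even = €250.00 / €9.80 = 25.51 → 26 months.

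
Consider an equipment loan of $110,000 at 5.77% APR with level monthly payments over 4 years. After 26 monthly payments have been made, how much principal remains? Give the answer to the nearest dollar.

With monthly rate i = 5.77%/12 = 0.0048083, the balance after k of n payments is P · [(1+i)^n − (1+i)^k] / [(1+i)^n − 1].
(1+0.0048083)^48 = 1.25891078 and (1+0.0048083)^26 = 1.13282789, so the balance is 110,000 × (1.25891078 − 1.13282789) / (1.25891078 − 1) = $53,567.17.

$53,567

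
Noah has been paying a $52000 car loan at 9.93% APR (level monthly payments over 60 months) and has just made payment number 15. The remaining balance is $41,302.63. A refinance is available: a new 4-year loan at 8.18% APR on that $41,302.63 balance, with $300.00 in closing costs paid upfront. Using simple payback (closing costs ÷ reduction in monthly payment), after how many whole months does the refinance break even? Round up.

Current payment = 52,000 × 9.93%/12 / (1 − (1+0.0082750)^−60) = $1,103.06.
Refinanced payment = 41,302.63 × 0.0068167 / (1 − (1+0.0068167)^−48) = $1,011.81.
Monthly savings = $1,103.06 − $1,011.81 = $91.25.
Break-even = $300.00 / $91.25 = 3.29 → 4 months.

4 months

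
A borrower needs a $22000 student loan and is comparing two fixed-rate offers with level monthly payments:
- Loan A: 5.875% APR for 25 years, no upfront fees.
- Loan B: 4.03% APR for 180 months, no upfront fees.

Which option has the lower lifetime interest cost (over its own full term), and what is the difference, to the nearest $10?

Loan A: at 5.875% the monthly rate is 0.0048958, so the payment is 22,000 × 0.0048958 / (1 − 1.0048958^−300) = $140.07.
Total interest on Loan A = 300 × $140.07 − $22,000 = $20,021.00.
Loan B: at 4.03% the monthly rate is 0.0033583, so the payment is 22,000 × 0.0033583 / (1 − 1.0033583^−180) = $163.06.
Total interest on Loan B = 180 × $163.06 − $22,000 = $7,350.80.
Loan B is lower by $12,670.20.

Loan B by $12,670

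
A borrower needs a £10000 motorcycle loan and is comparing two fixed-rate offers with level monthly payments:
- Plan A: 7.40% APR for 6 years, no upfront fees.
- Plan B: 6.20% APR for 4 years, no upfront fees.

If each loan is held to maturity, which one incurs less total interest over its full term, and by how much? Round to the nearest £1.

Plan A: at 7.40% the monthly rate is 0.0061667, so the payment is 10,000 × 0.0061667 / (1 − 1.0061667^−72) = £172.42.
Total interest on Plan A = 72 × £172.42 − £10,000 = £2,414.24.
Plan B: monthly rate = 6.2%/12 = 0.0051667; payment = 10,000 × 0.0051667 / (1 − (1+0.0051667)^−48) = £235.77.
Total interest on Plan B = 48 × £235.77 − £10,000 = £1,316.96.
Plan B is lower by £1,097.28.

Plan B by £1,097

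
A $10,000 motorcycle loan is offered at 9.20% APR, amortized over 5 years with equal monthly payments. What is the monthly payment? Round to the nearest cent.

$208.56

At 9.20% the monthly rate is 0.0076667, so the payment is 10,000 × 0.0076667 / (1 − 1.0076667^−60) = $208.56.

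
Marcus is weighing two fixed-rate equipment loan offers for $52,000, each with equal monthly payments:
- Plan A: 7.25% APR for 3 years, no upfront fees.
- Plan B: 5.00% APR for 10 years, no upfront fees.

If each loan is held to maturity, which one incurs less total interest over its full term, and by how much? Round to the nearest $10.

Plan A: at 7.25% the monthly rate is 0.0060417, so the payment is 52,000 × 0.0060417 / (1 − 1.0060417^−36) = $1,611.56.
Total interest on Plan A = 36 × $1,611.56 − $52,000 = $6,016.16.
Plan B: at 5.00% the monthly rate is 0.0041667, so the payment is 52,000 × 0.0041667 / (1 − 1.0041667^−120) = $551.54.
Total interest on Plan B = 120 × $551.54 − $52,000 = $14,184.80.
Plan A is lower by $8,168.64.

Plan A by $8,170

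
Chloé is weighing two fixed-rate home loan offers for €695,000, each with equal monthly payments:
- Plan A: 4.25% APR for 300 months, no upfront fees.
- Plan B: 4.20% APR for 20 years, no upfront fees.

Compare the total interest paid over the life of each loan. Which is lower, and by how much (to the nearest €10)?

Plan A: monthly rate = 4.25%/12 = 0.0035417; payment = 695,000 × 0.0035417 / (1 − (1+0.0035417)^−300) = €3,765.08.
Total interest on Plan A = 300 × €3,765.08 − €695,000 = €434,524.00.
Plan B: at 4.20% the monthly rate is 0.0035000, so the payment is 695,000 × 0.0035000 / (1 − 1.0035000^−240) = €4,285.17.
Total interest on Plan B = 240 × €4,285.17 − €695,000 = €333,440.80.
Plan B is lower by €101,083.20.

Plan B by €101,080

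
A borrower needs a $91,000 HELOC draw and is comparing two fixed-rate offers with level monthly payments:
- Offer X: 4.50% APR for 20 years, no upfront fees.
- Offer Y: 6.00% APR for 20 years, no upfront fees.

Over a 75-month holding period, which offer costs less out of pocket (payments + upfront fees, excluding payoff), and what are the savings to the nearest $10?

Offer X: monthly rate = 4.5%/12 = 0.0037500; payment = 91,000 × 0.0037500 / (1 − (1+0.0037500)^−240) = $575.71.
Offer Y: monthly rate = 6%/12 = 0.0050000; payment = 91,000 × 0.0050000 / (1 − (1+0.0050000)^−240) = $651.95.
Over 75 months: Offer X costs 75 × $575.71 = $43,178.25; Offer Y costs 75 × $651.95 = $48,896.25.
Offer X is cheaper by $48,896.25 − $43,178.25 = $5,718.00.

Offer X by $5,720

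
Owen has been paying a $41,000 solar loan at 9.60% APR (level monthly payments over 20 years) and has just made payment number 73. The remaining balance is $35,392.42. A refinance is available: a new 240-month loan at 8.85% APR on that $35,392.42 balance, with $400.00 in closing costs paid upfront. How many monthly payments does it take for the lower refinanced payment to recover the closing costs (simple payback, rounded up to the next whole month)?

Current payment = 41,000 × 9.6%/12 / (1 − (1+0.0080000)^−240) = $384.86.
Refinanced payment = 35,392.42 × 0.0073750 / (1 − (1+0.0073750)^−240) = $315.03.
Monthly savings = $384.86 − $315.03 = $69.83.
Break-even = $400.00 / $69.83 = 5.73 → 6 months.

6 months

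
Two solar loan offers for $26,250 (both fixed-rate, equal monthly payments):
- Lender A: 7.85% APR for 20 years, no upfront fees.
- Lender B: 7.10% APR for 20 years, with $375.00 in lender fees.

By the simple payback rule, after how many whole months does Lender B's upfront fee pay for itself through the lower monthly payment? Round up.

32 months

Lender A: at 7.85% the monthly rate is 0.0065417, so the payment is 26,250 × 0.0065417 / (1 − 1.0065417^−240) = $217.12.
Lender B: at 7.10% the monthly rate is 0.0059167, so the payment is 26,250 × 0.0059167 / (1 − 1.0059167^−240) = $205.09.
Monthly savings = $217.12 − $205.09 = $12.03.
Break-even = $375.00 / $12.03 = 31.17 → 32 months.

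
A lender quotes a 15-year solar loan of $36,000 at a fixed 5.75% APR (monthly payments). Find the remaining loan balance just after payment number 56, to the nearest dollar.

$27,900

With monthly rate i = 5.75%/12 = 0.0047917, the balance after k of n payments is P · [(1+i)^n − (1+i)^k] / [(1+i)^n − 1].
(1+0.0047917)^180 = 2.36420112 and (1+0.0047917)^56 = 1.30694519, so the balance is 36,000 × (2.36420112 − 1.30694519) / (2.36420112 − 1) = $27,900.00.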